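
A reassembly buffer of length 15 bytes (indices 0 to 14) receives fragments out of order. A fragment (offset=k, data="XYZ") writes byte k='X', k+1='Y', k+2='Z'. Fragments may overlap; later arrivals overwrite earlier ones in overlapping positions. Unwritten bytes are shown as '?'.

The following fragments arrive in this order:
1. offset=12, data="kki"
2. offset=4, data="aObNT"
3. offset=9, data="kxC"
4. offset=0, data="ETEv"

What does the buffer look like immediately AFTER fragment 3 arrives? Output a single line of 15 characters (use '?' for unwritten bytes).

Fragment 1: offset=12 data="kki" -> buffer=????????????kki
Fragment 2: offset=4 data="aObNT" -> buffer=????aObNT???kki
Fragment 3: offset=9 data="kxC" -> buffer=????aObNTkxCkki

Answer: ????aObNTkxCkki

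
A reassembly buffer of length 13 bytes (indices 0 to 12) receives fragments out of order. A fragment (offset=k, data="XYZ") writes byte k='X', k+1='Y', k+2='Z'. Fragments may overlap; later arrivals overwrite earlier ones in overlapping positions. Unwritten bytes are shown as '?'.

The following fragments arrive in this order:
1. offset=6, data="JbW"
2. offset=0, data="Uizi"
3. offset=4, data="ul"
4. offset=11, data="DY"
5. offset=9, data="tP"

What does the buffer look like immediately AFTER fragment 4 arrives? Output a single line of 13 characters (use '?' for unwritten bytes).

Answer: UiziulJbW??DY

Derivation:
Fragment 1: offset=6 data="JbW" -> buffer=??????JbW????
Fragment 2: offset=0 data="Uizi" -> buffer=Uizi??JbW????
Fragment 3: offset=4 data="ul" -> buffer=UiziulJbW????
Fragment 4: offset=11 data="DY" -> buffer=UiziulJbW??DY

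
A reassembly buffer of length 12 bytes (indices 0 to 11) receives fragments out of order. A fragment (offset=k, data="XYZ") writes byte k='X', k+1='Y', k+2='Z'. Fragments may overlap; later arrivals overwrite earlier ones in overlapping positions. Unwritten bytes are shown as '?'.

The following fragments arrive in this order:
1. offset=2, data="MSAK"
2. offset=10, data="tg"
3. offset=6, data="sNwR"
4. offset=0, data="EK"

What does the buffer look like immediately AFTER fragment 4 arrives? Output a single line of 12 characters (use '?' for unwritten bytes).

Answer: EKMSAKsNwRtg

Derivation:
Fragment 1: offset=2 data="MSAK" -> buffer=??MSAK??????
Fragment 2: offset=10 data="tg" -> buffer=??MSAK????tg
Fragment 3: offset=6 data="sNwR" -> buffer=??MSAKsNwRtg
Fragment 4: offset=0 data="EK" -> buffer=EKMSAKsNwRtg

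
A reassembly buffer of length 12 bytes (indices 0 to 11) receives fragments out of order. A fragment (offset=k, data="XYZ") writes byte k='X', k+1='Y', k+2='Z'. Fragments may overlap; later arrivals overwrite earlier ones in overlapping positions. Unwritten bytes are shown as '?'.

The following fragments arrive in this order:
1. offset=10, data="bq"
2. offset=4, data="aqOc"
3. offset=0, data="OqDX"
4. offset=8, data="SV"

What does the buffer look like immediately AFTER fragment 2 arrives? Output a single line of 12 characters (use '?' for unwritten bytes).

Answer: ????aqOc??bq

Derivation:
Fragment 1: offset=10 data="bq" -> buffer=??????????bq
Fragment 2: offset=4 data="aqOc" -> buffer=????aqOc??bq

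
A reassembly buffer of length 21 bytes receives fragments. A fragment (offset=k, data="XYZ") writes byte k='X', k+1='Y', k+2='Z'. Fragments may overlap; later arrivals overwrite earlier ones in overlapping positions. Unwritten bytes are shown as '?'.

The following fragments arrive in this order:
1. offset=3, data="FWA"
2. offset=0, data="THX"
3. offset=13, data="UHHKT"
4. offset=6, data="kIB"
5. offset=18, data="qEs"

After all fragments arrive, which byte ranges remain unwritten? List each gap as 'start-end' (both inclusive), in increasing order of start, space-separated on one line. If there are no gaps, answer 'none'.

Fragment 1: offset=3 len=3
Fragment 2: offset=0 len=3
Fragment 3: offset=13 len=5
Fragment 4: offset=6 len=3
Fragment 5: offset=18 len=3
Gaps: 9-12

Answer: 9-12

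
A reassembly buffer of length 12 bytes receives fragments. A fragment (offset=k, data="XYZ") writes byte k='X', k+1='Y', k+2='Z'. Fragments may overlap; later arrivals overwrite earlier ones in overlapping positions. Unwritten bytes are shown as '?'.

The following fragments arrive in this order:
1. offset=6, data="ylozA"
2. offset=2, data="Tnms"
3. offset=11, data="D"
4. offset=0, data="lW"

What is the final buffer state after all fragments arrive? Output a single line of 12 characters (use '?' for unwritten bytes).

Answer: lWTnmsylozAD

Derivation:
Fragment 1: offset=6 data="ylozA" -> buffer=??????ylozA?
Fragment 2: offset=2 data="Tnms" -> buffer=??TnmsylozA?
Fragment 3: offset=11 data="D" -> buffer=??TnmsylozAD
Fragment 4: offset=0 data="lW" -> buffer=lWTnmsylozAD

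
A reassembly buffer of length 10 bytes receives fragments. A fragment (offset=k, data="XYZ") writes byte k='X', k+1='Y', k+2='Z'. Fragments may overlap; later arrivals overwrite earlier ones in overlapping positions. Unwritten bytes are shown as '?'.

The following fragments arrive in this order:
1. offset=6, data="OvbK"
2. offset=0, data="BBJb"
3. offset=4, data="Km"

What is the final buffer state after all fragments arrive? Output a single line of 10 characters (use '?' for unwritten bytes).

Fragment 1: offset=6 data="OvbK" -> buffer=??????OvbK
Fragment 2: offset=0 data="BBJb" -> buffer=BBJb??OvbK
Fragment 3: offset=4 data="Km" -> buffer=BBJbKmOvbK

Answer: BBJbKmOvbK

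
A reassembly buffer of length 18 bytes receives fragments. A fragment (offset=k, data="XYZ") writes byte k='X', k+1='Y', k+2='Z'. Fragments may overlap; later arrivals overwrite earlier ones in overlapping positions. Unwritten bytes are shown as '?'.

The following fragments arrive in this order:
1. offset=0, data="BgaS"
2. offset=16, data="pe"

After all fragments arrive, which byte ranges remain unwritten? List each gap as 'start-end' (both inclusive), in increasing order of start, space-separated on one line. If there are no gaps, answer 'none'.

Answer: 4-15

Derivation:
Fragment 1: offset=0 len=4
Fragment 2: offset=16 len=2
Gaps: 4-15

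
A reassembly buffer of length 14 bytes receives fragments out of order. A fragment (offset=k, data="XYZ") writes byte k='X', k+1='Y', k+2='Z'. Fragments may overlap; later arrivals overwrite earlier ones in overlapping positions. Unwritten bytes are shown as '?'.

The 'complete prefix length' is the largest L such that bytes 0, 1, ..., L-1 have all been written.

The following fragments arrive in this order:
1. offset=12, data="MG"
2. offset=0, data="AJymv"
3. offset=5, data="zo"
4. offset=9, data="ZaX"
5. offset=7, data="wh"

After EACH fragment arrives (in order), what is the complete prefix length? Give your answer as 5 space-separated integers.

Fragment 1: offset=12 data="MG" -> buffer=????????????MG -> prefix_len=0
Fragment 2: offset=0 data="AJymv" -> buffer=AJymv???????MG -> prefix_len=5
Fragment 3: offset=5 data="zo" -> buffer=AJymvzo?????MG -> prefix_len=7
Fragment 4: offset=9 data="ZaX" -> buffer=AJymvzo??ZaXMG -> prefix_len=7
Fragment 5: offset=7 data="wh" -> buffer=AJymvzowhZaXMG -> prefix_len=14

Answer: 0 5 7 7 14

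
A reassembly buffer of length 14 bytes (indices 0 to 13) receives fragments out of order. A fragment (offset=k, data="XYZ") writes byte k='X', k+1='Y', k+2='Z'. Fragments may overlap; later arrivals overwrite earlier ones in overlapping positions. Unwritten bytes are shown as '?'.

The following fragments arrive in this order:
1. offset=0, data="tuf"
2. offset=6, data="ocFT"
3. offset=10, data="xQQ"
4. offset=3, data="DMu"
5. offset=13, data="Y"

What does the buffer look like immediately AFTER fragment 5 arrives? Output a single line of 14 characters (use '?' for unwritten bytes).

Answer: tufDMuocFTxQQY

Derivation:
Fragment 1: offset=0 data="tuf" -> buffer=tuf???????????
Fragment 2: offset=6 data="ocFT" -> buffer=tuf???ocFT????
Fragment 3: offset=10 data="xQQ" -> buffer=tuf???ocFTxQQ?
Fragment 4: offset=3 data="DMu" -> buffer=tufDMuocFTxQQ?
Fragment 5: offset=13 data="Y" -> buffer=tufDMuocFTxQQY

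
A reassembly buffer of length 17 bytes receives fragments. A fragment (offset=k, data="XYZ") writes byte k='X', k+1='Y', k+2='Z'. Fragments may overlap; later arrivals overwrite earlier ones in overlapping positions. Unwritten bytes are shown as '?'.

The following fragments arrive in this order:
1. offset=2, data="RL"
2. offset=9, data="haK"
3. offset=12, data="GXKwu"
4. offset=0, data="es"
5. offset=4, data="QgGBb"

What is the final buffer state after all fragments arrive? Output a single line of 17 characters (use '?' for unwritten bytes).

Fragment 1: offset=2 data="RL" -> buffer=??RL?????????????
Fragment 2: offset=9 data="haK" -> buffer=??RL?????haK?????
Fragment 3: offset=12 data="GXKwu" -> buffer=??RL?????haKGXKwu
Fragment 4: offset=0 data="es" -> buffer=esRL?????haKGXKwu
Fragment 5: offset=4 data="QgGBb" -> buffer=esRLQgGBbhaKGXKwu

Answer: esRLQgGBbhaKGXKwu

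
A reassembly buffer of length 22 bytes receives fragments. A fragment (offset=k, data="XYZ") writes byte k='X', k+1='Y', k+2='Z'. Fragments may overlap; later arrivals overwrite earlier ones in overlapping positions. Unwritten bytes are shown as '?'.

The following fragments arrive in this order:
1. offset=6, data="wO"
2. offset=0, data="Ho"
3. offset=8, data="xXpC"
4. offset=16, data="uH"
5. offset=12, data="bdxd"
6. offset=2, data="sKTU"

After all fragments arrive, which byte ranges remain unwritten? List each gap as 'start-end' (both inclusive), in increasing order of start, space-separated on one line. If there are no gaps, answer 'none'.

Fragment 1: offset=6 len=2
Fragment 2: offset=0 len=2
Fragment 3: offset=8 len=4
Fragment 4: offset=16 len=2
Fragment 5: offset=12 len=4
Fragment 6: offset=2 len=4
Gaps: 18-21

Answer: 18-21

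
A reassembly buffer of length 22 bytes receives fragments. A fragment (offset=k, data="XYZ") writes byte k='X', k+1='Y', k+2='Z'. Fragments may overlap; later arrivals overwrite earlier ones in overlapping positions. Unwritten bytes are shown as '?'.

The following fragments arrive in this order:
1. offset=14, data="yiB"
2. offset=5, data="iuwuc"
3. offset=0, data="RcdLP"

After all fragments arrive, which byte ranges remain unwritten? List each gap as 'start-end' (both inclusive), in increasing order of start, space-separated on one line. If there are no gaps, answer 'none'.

Answer: 10-13 17-21

Derivation:
Fragment 1: offset=14 len=3
Fragment 2: offset=5 len=5
Fragment 3: offset=0 len=5
Gaps: 10-13 17-21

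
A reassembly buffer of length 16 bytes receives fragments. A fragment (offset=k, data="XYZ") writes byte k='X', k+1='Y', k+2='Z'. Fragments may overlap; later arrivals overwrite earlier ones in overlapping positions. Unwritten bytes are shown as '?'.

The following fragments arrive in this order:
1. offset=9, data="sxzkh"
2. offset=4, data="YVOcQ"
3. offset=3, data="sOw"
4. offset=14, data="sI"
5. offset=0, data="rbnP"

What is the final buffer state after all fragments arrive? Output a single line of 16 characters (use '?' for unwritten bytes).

Fragment 1: offset=9 data="sxzkh" -> buffer=?????????sxzkh??
Fragment 2: offset=4 data="YVOcQ" -> buffer=????YVOcQsxzkh??
Fragment 3: offset=3 data="sOw" -> buffer=???sOwOcQsxzkh??
Fragment 4: offset=14 data="sI" -> buffer=???sOwOcQsxzkhsI
Fragment 5: offset=0 data="rbnP" -> buffer=rbnPOwOcQsxzkhsI

Answer: rbnPOwOcQsxzkhsI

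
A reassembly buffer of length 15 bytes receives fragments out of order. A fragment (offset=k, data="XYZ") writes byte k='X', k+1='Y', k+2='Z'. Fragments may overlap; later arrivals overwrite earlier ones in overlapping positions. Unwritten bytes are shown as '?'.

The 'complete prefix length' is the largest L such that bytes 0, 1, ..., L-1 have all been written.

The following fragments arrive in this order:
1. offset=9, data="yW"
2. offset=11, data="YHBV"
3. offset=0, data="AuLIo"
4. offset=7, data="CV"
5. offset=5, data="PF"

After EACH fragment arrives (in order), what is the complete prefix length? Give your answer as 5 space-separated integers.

Fragment 1: offset=9 data="yW" -> buffer=?????????yW???? -> prefix_len=0
Fragment 2: offset=11 data="YHBV" -> buffer=?????????yWYHBV -> prefix_len=0
Fragment 3: offset=0 data="AuLIo" -> buffer=AuLIo????yWYHBV -> prefix_len=5
Fragment 4: offset=7 data="CV" -> buffer=AuLIo??CVyWYHBV -> prefix_len=5
Fragment 5: offset=5 data="PF" -> buffer=AuLIoPFCVyWYHBV -> prefix_len=15

Answer: 0 0 5 5 15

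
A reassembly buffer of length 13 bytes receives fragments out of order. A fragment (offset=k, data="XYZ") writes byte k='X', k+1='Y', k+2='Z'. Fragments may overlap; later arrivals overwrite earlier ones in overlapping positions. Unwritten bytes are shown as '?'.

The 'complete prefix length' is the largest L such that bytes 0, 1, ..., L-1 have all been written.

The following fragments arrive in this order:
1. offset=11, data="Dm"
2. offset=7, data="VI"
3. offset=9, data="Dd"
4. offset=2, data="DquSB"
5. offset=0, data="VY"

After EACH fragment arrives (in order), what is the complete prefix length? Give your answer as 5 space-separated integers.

Fragment 1: offset=11 data="Dm" -> buffer=???????????Dm -> prefix_len=0
Fragment 2: offset=7 data="VI" -> buffer=???????VI??Dm -> prefix_len=0
Fragment 3: offset=9 data="Dd" -> buffer=???????VIDdDm -> prefix_len=0
Fragment 4: offset=2 data="DquSB" -> buffer=??DquSBVIDdDm -> prefix_len=0
Fragment 5: offset=0 data="VY" -> buffer=VYDquSBVIDdDm -> prefix_len=13

Answer: 0 0 0 0 13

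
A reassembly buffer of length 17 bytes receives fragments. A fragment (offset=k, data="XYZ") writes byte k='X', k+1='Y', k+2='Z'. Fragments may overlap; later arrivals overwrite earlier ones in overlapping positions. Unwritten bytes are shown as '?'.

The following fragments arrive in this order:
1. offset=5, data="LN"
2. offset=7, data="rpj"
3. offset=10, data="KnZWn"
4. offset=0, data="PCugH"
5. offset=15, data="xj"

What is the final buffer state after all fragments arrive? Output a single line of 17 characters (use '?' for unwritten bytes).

Fragment 1: offset=5 data="LN" -> buffer=?????LN??????????
Fragment 2: offset=7 data="rpj" -> buffer=?????LNrpj???????
Fragment 3: offset=10 data="KnZWn" -> buffer=?????LNrpjKnZWn??
Fragment 4: offset=0 data="PCugH" -> buffer=PCugHLNrpjKnZWn??
Fragment 5: offset=15 data="xj" -> buffer=PCugHLNrpjKnZWnxj

Answer: PCugHLNrpjKnZWnxj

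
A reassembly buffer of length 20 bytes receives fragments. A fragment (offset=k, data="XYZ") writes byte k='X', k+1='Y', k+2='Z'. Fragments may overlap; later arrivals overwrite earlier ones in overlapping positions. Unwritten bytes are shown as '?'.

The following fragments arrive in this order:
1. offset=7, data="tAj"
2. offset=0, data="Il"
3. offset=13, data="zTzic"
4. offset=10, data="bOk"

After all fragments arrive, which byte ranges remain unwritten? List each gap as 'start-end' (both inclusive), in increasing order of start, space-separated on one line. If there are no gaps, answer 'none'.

Fragment 1: offset=7 len=3
Fragment 2: offset=0 len=2
Fragment 3: offset=13 len=5
Fragment 4: offset=10 len=3
Gaps: 2-6 18-19

Answer: 2-6 18-19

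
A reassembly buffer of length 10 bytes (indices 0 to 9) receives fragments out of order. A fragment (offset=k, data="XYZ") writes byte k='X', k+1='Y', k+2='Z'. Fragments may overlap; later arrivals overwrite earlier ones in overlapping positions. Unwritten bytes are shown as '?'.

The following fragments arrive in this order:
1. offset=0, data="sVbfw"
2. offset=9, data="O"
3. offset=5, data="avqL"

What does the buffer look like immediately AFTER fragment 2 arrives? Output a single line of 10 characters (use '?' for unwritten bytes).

Answer: sVbfw????O

Derivation:
Fragment 1: offset=0 data="sVbfw" -> buffer=sVbfw?????
Fragment 2: offset=9 data="O" -> buffer=sVbfw????O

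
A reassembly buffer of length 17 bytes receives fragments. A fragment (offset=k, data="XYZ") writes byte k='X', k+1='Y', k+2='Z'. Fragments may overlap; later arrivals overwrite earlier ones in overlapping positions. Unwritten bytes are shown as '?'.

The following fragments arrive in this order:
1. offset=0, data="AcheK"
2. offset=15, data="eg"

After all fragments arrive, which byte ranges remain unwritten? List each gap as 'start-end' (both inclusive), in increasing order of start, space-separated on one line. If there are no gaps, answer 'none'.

Answer: 5-14

Derivation:
Fragment 1: offset=0 len=5
Fragment 2: offset=15 len=2
Gaps: 5-14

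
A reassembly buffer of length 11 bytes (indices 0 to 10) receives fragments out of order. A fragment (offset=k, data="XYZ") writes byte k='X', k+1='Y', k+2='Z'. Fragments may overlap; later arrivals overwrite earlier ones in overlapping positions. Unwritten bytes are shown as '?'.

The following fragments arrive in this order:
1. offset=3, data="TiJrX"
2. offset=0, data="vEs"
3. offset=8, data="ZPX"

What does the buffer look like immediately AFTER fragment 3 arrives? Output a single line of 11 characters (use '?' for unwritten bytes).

Fragment 1: offset=3 data="TiJrX" -> buffer=???TiJrX???
Fragment 2: offset=0 data="vEs" -> buffer=vEsTiJrX???
Fragment 3: offset=8 data="ZPX" -> buffer=vEsTiJrXZPX

Answer: vEsTiJrXZPX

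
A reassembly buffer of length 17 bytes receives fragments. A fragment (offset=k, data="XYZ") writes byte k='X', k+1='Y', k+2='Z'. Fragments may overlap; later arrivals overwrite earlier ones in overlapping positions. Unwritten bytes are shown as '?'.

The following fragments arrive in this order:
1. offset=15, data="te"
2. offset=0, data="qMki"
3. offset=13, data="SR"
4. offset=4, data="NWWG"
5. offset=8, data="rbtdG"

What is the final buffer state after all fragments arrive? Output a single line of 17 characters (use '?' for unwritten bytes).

Fragment 1: offset=15 data="te" -> buffer=???????????????te
Fragment 2: offset=0 data="qMki" -> buffer=qMki???????????te
Fragment 3: offset=13 data="SR" -> buffer=qMki?????????SRte
Fragment 4: offset=4 data="NWWG" -> buffer=qMkiNWWG?????SRte
Fragment 5: offset=8 data="rbtdG" -> buffer=qMkiNWWGrbtdGSRte

Answer: qMkiNWWGrbtdGSRte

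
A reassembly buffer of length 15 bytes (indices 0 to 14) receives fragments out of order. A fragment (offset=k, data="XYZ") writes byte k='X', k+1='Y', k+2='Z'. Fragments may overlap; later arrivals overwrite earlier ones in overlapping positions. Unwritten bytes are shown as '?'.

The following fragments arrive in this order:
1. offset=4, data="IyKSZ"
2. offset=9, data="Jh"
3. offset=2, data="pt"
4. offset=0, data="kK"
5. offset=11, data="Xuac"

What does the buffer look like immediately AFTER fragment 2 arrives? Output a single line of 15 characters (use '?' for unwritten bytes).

Fragment 1: offset=4 data="IyKSZ" -> buffer=????IyKSZ??????
Fragment 2: offset=9 data="Jh" -> buffer=????IyKSZJh????

Answer: ????IyKSZJh????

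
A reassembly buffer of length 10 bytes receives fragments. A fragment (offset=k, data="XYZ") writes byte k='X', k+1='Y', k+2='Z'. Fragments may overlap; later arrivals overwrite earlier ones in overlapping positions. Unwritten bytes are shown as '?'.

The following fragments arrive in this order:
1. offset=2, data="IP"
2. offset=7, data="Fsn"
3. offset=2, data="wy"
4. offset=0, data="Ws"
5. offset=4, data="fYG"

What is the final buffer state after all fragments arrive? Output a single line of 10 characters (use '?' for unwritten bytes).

Answer: WswyfYGFsn

Derivation:
Fragment 1: offset=2 data="IP" -> buffer=??IP??????
Fragment 2: offset=7 data="Fsn" -> buffer=??IP???Fsn
Fragment 3: offset=2 data="wy" -> buffer=??wy???Fsn
Fragment 4: offset=0 data="Ws" -> buffer=Wswy???Fsn
Fragment 5: offset=4 data="fYG" -> buffer=WswyfYGFsn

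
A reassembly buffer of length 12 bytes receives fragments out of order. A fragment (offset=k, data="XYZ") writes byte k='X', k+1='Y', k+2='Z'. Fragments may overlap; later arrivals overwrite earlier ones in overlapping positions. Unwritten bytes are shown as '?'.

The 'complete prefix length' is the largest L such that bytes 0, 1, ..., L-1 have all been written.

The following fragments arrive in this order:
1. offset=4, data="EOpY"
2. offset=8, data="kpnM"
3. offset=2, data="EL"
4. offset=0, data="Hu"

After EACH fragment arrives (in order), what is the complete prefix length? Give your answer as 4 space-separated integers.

Fragment 1: offset=4 data="EOpY" -> buffer=????EOpY???? -> prefix_len=0
Fragment 2: offset=8 data="kpnM" -> buffer=????EOpYkpnM -> prefix_len=0
Fragment 3: offset=2 data="EL" -> buffer=??ELEOpYkpnM -> prefix_len=0
Fragment 4: offset=0 data="Hu" -> buffer=HuELEOpYkpnM -> prefix_len=12

Answer: 0 0 0 12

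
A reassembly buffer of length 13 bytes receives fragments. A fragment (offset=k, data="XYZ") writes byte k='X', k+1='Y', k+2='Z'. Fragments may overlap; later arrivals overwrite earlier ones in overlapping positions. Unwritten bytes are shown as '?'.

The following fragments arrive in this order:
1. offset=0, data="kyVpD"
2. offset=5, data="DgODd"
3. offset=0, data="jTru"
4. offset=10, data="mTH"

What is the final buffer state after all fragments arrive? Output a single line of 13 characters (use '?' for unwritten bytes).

Answer: jTruDDgODdmTH

Derivation:
Fragment 1: offset=0 data="kyVpD" -> buffer=kyVpD????????
Fragment 2: offset=5 data="DgODd" -> buffer=kyVpDDgODd???
Fragment 3: offset=0 data="jTru" -> buffer=jTruDDgODd???
Fragment 4: offset=10 data="mTH" -> buffer=jTruDDgODdmTH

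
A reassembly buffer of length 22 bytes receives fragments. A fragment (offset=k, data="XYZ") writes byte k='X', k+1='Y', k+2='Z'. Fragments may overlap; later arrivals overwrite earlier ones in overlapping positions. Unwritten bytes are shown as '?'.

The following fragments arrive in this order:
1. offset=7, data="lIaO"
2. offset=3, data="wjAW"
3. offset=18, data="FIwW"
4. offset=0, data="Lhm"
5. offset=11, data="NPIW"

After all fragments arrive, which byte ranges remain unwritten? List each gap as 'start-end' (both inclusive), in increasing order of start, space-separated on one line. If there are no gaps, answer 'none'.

Answer: 15-17

Derivation:
Fragment 1: offset=7 len=4
Fragment 2: offset=3 len=4
Fragment 3: offset=18 len=4
Fragment 4: offset=0 len=3
Fragment 5: offset=11 len=4
Gaps: 15-17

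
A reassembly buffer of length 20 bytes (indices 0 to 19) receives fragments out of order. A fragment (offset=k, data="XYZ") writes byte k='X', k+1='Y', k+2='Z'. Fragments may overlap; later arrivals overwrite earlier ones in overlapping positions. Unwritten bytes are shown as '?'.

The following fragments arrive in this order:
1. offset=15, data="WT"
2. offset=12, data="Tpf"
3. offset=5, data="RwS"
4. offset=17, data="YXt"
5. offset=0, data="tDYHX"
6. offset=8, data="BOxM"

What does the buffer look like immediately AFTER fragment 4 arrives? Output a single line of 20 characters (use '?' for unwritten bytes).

Answer: ?????RwS????TpfWTYXt

Derivation:
Fragment 1: offset=15 data="WT" -> buffer=???????????????WT???
Fragment 2: offset=12 data="Tpf" -> buffer=????????????TpfWT???
Fragment 3: offset=5 data="RwS" -> buffer=?????RwS????TpfWT???
Fragment 4: offset=17 data="YXt" -> buffer=?????RwS????TpfWTYXt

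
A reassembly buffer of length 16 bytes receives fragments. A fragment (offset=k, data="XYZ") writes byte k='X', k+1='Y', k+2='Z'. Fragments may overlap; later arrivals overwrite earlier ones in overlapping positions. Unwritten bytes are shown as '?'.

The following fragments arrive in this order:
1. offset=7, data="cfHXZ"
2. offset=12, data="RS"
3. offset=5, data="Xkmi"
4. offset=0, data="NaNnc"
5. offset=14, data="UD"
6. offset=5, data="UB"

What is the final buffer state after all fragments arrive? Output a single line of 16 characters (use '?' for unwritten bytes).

Fragment 1: offset=7 data="cfHXZ" -> buffer=???????cfHXZ????
Fragment 2: offset=12 data="RS" -> buffer=???????cfHXZRS??
Fragment 3: offset=5 data="Xkmi" -> buffer=?????XkmiHXZRS??
Fragment 4: offset=0 data="NaNnc" -> buffer=NaNncXkmiHXZRS??
Fragment 5: offset=14 data="UD" -> buffer=NaNncXkmiHXZRSUD
Fragment 6: offset=5 data="UB" -> buffer=NaNncUBmiHXZRSUD

Answer: NaNncUBmiHXZRSUD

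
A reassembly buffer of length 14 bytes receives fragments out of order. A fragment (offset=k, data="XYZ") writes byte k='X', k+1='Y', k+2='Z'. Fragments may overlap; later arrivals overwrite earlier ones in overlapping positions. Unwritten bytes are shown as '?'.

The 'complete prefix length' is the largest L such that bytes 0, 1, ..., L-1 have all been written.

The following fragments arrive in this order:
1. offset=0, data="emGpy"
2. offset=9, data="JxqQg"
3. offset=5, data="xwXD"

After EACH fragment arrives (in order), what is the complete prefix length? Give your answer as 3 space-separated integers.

Answer: 5 5 14

Derivation:
Fragment 1: offset=0 data="emGpy" -> buffer=emGpy????????? -> prefix_len=5
Fragment 2: offset=9 data="JxqQg" -> buffer=emGpy????JxqQg -> prefix_len=5
Fragment 3: offset=5 data="xwXD" -> buffer=emGpyxwXDJxqQg -> prefix_len=14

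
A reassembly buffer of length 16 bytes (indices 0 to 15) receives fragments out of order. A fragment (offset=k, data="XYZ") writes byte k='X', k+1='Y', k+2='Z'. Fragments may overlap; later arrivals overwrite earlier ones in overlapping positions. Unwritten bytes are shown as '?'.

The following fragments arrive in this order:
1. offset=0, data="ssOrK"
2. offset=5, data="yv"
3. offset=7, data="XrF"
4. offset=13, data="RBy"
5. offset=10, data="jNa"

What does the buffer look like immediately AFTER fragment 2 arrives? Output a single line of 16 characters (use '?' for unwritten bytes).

Fragment 1: offset=0 data="ssOrK" -> buffer=ssOrK???????????
Fragment 2: offset=5 data="yv" -> buffer=ssOrKyv?????????

Answer: ssOrKyv?????????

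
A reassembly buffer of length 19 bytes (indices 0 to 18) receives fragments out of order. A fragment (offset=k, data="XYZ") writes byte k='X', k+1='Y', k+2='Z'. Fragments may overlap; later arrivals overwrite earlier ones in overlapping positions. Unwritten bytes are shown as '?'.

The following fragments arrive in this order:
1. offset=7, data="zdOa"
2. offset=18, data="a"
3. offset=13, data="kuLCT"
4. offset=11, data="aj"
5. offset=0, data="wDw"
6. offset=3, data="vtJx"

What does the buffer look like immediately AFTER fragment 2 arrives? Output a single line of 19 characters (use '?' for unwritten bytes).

Answer: ???????zdOa???????a

Derivation:
Fragment 1: offset=7 data="zdOa" -> buffer=???????zdOa????????
Fragment 2: offset=18 data="a" -> buffer=???????zdOa???????a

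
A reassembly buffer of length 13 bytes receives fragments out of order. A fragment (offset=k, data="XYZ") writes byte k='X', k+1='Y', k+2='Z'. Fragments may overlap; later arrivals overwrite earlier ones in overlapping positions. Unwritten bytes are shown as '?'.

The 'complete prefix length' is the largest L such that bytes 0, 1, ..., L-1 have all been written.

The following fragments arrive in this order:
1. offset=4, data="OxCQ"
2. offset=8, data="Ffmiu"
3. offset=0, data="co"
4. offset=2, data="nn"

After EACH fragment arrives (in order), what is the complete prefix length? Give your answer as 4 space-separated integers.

Answer: 0 0 2 13

Derivation:
Fragment 1: offset=4 data="OxCQ" -> buffer=????OxCQ????? -> prefix_len=0
Fragment 2: offset=8 data="Ffmiu" -> buffer=????OxCQFfmiu -> prefix_len=0
Fragment 3: offset=0 data="co" -> buffer=co??OxCQFfmiu -> prefix_len=2
Fragment 4: offset=2 data="nn" -> buffer=connOxCQFfmiu -> prefix_len=13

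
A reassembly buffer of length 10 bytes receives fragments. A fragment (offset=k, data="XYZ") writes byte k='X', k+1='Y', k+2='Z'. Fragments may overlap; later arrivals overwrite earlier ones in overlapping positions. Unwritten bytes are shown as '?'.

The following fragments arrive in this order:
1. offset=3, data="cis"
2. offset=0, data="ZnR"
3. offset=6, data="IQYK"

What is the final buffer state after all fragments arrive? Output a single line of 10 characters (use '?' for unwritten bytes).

Fragment 1: offset=3 data="cis" -> buffer=???cis????
Fragment 2: offset=0 data="ZnR" -> buffer=ZnRcis????
Fragment 3: offset=6 data="IQYK" -> buffer=ZnRcisIQYK

Answer: ZnRcisIQYK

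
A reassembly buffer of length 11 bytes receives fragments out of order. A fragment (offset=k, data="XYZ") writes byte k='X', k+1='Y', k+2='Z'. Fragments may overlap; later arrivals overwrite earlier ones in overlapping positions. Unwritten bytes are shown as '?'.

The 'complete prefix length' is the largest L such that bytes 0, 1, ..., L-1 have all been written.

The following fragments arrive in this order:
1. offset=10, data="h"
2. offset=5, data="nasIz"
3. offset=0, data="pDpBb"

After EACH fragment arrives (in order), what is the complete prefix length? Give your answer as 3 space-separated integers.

Fragment 1: offset=10 data="h" -> buffer=??????????h -> prefix_len=0
Fragment 2: offset=5 data="nasIz" -> buffer=?????nasIzh -> prefix_len=0
Fragment 3: offset=0 data="pDpBb" -> buffer=pDpBbnasIzh -> prefix_len=11

Answer: 0 0 11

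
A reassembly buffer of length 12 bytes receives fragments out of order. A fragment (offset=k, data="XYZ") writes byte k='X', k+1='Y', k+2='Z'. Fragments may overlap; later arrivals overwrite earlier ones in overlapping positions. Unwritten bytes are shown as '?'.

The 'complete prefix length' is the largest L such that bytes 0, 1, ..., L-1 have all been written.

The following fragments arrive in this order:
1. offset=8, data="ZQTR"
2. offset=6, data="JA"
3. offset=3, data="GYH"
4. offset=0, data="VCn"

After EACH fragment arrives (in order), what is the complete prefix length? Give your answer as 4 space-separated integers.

Fragment 1: offset=8 data="ZQTR" -> buffer=????????ZQTR -> prefix_len=0
Fragment 2: offset=6 data="JA" -> buffer=??????JAZQTR -> prefix_len=0
Fragment 3: offset=3 data="GYH" -> buffer=???GYHJAZQTR -> prefix_len=0
Fragment 4: offset=0 data="VCn" -> buffer=VCnGYHJAZQTR -> prefix_len=12

Answer: 0 0 0 12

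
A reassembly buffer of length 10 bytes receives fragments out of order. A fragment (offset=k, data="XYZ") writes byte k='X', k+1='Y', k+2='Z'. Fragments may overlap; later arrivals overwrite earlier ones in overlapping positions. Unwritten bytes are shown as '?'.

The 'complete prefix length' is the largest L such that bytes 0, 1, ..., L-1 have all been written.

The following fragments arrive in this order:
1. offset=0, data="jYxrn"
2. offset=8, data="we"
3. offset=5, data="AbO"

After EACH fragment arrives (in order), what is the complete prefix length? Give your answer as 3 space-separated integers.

Fragment 1: offset=0 data="jYxrn" -> buffer=jYxrn????? -> prefix_len=5
Fragment 2: offset=8 data="we" -> buffer=jYxrn???we -> prefix_len=5
Fragment 3: offset=5 data="AbO" -> buffer=jYxrnAbOwe -> prefix_len=10

Answer: 5 5 10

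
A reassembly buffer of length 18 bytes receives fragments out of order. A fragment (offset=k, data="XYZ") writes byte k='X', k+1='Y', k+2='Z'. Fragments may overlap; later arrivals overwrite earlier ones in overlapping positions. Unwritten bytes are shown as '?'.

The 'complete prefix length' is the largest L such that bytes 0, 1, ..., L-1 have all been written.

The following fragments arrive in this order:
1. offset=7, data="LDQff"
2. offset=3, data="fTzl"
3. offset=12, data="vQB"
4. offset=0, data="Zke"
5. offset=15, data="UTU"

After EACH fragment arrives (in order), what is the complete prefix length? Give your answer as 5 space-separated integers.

Fragment 1: offset=7 data="LDQff" -> buffer=???????LDQff?????? -> prefix_len=0
Fragment 2: offset=3 data="fTzl" -> buffer=???fTzlLDQff?????? -> prefix_len=0
Fragment 3: offset=12 data="vQB" -> buffer=???fTzlLDQffvQB??? -> prefix_len=0
Fragment 4: offset=0 data="Zke" -> buffer=ZkefTzlLDQffvQB??? -> prefix_len=15
Fragment 5: offset=15 data="UTU" -> buffer=ZkefTzlLDQffvQBUTU -> prefix_len=18

Answer: 0 0 0 15 18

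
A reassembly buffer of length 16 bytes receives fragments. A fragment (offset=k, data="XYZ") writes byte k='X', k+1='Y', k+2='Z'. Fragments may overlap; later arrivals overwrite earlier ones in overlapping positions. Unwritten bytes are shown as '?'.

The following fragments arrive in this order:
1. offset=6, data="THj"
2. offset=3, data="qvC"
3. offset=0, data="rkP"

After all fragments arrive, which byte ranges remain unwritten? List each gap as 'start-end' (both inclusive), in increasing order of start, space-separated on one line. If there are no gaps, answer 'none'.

Fragment 1: offset=6 len=3
Fragment 2: offset=3 len=3
Fragment 3: offset=0 len=3
Gaps: 9-15

Answer: 9-15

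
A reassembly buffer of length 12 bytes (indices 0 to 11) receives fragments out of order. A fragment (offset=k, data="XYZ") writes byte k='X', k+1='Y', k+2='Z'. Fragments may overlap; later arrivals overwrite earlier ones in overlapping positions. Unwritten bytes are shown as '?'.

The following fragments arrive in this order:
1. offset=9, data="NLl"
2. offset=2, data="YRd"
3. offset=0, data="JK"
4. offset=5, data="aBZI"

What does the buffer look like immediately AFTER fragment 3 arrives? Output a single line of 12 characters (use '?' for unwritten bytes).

Fragment 1: offset=9 data="NLl" -> buffer=?????????NLl
Fragment 2: offset=2 data="YRd" -> buffer=??YRd????NLl
Fragment 3: offset=0 data="JK" -> buffer=JKYRd????NLl

Answer: JKYRd????NLl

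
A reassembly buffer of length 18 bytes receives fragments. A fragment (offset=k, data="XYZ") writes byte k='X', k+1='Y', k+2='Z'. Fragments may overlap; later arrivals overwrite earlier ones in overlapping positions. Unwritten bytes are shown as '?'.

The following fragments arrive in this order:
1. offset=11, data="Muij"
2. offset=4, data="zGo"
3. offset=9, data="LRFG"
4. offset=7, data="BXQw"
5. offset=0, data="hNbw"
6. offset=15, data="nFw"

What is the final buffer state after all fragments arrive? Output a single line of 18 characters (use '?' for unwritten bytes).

Fragment 1: offset=11 data="Muij" -> buffer=???????????Muij???
Fragment 2: offset=4 data="zGo" -> buffer=????zGo????Muij???
Fragment 3: offset=9 data="LRFG" -> buffer=????zGo??LRFGij???
Fragment 4: offset=7 data="BXQw" -> buffer=????zGoBXQwFGij???
Fragment 5: offset=0 data="hNbw" -> buffer=hNbwzGoBXQwFGij???
Fragment 6: offset=15 data="nFw" -> buffer=hNbwzGoBXQwFGijnFw

Answer: hNbwzGoBXQwFGijnFw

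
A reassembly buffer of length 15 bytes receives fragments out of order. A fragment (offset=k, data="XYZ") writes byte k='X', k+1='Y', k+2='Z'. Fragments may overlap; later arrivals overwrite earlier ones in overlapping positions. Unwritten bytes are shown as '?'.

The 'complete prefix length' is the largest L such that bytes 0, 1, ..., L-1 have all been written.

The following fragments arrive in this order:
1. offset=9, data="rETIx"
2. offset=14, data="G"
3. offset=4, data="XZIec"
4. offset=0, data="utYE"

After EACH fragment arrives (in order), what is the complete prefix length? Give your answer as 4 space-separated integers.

Fragment 1: offset=9 data="rETIx" -> buffer=?????????rETIx? -> prefix_len=0
Fragment 2: offset=14 data="G" -> buffer=?????????rETIxG -> prefix_len=0
Fragment 3: offset=4 data="XZIec" -> buffer=????XZIecrETIxG -> prefix_len=0
Fragment 4: offset=0 data="utYE" -> buffer=utYEXZIecrETIxG -> prefix_len=15

Answer: 0 0 0 15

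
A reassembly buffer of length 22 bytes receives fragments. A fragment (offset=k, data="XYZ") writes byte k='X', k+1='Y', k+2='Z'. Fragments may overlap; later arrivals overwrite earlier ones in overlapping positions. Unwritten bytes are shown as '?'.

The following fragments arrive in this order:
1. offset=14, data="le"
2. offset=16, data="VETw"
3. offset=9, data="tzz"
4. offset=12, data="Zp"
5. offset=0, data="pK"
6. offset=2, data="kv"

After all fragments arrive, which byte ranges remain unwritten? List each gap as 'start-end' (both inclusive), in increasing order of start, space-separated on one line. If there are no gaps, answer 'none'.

Fragment 1: offset=14 len=2
Fragment 2: offset=16 len=4
Fragment 3: offset=9 len=3
Fragment 4: offset=12 len=2
Fragment 5: offset=0 len=2
Fragment 6: offset=2 len=2
Gaps: 4-8 20-21

Answer: 4-8 20-21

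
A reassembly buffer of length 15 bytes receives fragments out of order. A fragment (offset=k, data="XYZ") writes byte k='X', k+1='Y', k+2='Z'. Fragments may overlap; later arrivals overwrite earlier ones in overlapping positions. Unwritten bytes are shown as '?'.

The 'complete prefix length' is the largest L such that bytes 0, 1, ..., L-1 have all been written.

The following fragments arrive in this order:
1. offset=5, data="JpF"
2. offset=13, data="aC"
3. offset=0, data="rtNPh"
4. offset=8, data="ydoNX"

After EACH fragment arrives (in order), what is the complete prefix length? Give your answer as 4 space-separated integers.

Fragment 1: offset=5 data="JpF" -> buffer=?????JpF??????? -> prefix_len=0
Fragment 2: offset=13 data="aC" -> buffer=?????JpF?????aC -> prefix_len=0
Fragment 3: offset=0 data="rtNPh" -> buffer=rtNPhJpF?????aC -> prefix_len=8
Fragment 4: offset=8 data="ydoNX" -> buffer=rtNPhJpFydoNXaC -> prefix_len=15

Answer: 0 0 8 15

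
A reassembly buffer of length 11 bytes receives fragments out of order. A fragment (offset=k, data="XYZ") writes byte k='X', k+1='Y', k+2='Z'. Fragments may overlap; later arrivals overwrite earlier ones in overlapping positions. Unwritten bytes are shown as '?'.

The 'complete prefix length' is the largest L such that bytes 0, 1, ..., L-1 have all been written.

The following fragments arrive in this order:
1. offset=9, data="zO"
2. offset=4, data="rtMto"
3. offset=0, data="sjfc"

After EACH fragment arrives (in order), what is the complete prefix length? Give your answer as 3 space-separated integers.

Answer: 0 0 11

Derivation:
Fragment 1: offset=9 data="zO" -> buffer=?????????zO -> prefix_len=0
Fragment 2: offset=4 data="rtMto" -> buffer=????rtMtozO -> prefix_len=0
Fragment 3: offset=0 data="sjfc" -> buffer=sjfcrtMtozO -> prefix_len=11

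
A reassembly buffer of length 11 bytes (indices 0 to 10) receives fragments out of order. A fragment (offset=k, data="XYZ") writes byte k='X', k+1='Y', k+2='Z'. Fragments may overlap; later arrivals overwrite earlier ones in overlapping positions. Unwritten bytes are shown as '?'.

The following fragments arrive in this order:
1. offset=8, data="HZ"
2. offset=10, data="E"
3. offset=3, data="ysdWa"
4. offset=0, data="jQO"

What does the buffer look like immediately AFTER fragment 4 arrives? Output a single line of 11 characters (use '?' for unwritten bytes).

Fragment 1: offset=8 data="HZ" -> buffer=????????HZ?
Fragment 2: offset=10 data="E" -> buffer=????????HZE
Fragment 3: offset=3 data="ysdWa" -> buffer=???ysdWaHZE
Fragment 4: offset=0 data="jQO" -> buffer=jQOysdWaHZE

Answer: jQOysdWaHZE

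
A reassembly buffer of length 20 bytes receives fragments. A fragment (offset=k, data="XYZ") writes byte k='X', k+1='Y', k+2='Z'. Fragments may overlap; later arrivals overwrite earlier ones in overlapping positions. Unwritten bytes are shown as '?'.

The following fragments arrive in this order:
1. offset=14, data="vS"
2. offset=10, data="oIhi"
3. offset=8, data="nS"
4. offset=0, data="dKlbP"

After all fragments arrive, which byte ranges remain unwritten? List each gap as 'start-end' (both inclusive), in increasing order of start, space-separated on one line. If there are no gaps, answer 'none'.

Fragment 1: offset=14 len=2
Fragment 2: offset=10 len=4
Fragment 3: offset=8 len=2
Fragment 4: offset=0 len=5
Gaps: 5-7 16-19

Answer: 5-7 16-19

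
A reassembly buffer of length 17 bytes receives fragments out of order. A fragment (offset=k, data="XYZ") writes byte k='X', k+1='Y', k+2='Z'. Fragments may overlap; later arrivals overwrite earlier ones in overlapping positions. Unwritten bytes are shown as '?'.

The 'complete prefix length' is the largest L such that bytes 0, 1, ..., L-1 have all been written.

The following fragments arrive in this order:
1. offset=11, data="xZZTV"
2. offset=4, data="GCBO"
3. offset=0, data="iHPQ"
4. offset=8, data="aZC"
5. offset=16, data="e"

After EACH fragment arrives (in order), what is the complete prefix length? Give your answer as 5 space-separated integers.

Fragment 1: offset=11 data="xZZTV" -> buffer=???????????xZZTV? -> prefix_len=0
Fragment 2: offset=4 data="GCBO" -> buffer=????GCBO???xZZTV? -> prefix_len=0
Fragment 3: offset=0 data="iHPQ" -> buffer=iHPQGCBO???xZZTV? -> prefix_len=8
Fragment 4: offset=8 data="aZC" -> buffer=iHPQGCBOaZCxZZTV? -> prefix_len=16
Fragment 5: offset=16 data="e" -> buffer=iHPQGCBOaZCxZZTVe -> prefix_len=17

Answer: 0 0 8 16 17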